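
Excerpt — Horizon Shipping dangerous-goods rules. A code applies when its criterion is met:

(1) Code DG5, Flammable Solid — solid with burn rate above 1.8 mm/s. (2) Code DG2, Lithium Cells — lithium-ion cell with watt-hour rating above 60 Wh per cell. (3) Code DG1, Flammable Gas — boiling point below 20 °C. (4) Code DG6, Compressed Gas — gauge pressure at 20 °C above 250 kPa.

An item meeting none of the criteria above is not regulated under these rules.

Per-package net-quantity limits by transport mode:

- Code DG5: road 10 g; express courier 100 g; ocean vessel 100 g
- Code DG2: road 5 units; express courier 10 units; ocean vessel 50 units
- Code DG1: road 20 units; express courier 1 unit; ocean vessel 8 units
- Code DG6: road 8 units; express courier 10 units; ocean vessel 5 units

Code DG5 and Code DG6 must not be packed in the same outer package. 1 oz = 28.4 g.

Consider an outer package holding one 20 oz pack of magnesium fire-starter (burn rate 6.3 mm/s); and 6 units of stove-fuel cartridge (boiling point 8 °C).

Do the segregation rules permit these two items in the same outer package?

The magnesium fire-starter has burn rate 6.3 mm/s, which is > 1.8 mm/s, so it is Code DG5 (Flammable Solid).
The stove-fuel cartridge has boiling point 8 °C, which is < 20 °C, so it is Code DG1 (Flammable Gas).
No segregation rule bars Code DG5 with Code DG1.

Yes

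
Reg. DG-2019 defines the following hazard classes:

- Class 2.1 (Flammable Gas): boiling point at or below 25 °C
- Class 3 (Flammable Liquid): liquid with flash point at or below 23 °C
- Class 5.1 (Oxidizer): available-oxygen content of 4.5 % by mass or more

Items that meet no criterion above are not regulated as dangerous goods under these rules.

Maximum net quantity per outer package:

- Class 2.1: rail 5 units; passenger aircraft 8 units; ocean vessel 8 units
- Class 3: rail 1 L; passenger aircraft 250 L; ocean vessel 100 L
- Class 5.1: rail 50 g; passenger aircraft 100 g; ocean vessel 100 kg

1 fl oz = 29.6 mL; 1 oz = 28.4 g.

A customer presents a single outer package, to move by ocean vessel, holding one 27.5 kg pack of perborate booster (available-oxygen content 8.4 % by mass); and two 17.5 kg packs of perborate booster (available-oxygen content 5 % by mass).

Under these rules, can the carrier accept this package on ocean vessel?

Perborate booster: available-oxygen content 8.4 % by mass ≥ 4.5 % by mass → Class 5.1 (Oxidizer).
With available-oxygen content 5 % by mass (≥ 4.5 % by mass), the perborate booster falls in Class 5.1.
Total Class 5.1: 27.5 kg + (two 17.5 kg packs = 35 kg) = 62.5 kg.
62.5 kg is within the ocean vessel limit of 100 kg for Class 5.1.

Yes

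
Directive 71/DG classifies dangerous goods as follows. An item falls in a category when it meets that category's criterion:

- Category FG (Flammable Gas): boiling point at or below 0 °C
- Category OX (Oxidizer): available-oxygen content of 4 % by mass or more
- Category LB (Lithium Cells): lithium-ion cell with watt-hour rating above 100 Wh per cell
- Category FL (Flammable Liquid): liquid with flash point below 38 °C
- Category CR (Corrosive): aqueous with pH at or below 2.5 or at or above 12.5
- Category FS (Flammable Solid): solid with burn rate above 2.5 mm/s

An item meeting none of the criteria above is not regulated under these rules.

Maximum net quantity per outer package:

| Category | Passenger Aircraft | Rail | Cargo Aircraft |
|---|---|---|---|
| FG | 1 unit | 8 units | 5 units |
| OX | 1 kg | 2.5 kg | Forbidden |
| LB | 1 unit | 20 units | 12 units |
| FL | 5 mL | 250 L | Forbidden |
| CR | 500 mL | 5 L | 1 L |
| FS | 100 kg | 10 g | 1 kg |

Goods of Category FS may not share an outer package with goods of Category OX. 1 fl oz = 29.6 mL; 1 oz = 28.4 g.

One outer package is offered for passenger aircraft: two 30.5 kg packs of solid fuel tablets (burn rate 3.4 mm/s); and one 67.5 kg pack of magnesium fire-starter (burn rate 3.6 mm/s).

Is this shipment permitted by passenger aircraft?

Burn rate 3.4 mm/s meets the Category FS criterion (Flammable Solid), so the solid fuel tablets are Category FS.
The magnesium fire-starter has burn rate 3.6 mm/s, which is > 2.5 mm/s, so it is Category FS (Flammable Solid).
Total Category FS: (two 30.5 kg packs = 61 kg) + 67.5 kg = 128.5 kg.
128.5 kg > 100 kg (passenger aircraft limit, Category FS) — over the limit.

No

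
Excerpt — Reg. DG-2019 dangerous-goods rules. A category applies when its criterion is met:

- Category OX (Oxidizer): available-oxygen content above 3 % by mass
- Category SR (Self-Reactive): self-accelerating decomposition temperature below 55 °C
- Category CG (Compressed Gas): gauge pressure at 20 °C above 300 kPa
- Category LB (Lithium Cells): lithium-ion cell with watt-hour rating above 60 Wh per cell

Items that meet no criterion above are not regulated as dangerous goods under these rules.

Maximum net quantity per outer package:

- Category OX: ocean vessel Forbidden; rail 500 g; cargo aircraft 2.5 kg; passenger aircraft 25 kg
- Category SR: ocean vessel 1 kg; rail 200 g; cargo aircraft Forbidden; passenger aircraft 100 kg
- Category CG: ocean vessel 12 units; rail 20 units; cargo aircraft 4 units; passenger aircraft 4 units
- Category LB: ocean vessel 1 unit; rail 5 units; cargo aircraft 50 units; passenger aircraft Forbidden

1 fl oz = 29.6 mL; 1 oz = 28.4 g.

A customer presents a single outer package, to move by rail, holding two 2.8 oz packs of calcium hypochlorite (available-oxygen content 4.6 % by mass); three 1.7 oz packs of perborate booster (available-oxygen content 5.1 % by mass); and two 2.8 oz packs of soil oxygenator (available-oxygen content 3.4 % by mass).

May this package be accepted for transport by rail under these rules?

Calcium hypochlorite: available-oxygen content 4.6 % by mass > 3 % by mass → Category OX (Oxidizer).
With available-oxygen content 5.1 % by mass (> 3 % by mass), the perborate booster falls in Category OX.
With available-oxygen content 3.4 % by mass (> 3 % by mass), the soil oxygenator falls in Category OX.
Category OX net quantity: (two 2.8 oz packs = 159.04 g) + (three 1.7 oz packs = 144.84 g) + (two 2.8 oz packs = 159.04 g) = 462.92 g.
462.92 g is within the rail limit of 500 g for Category OX.

Yes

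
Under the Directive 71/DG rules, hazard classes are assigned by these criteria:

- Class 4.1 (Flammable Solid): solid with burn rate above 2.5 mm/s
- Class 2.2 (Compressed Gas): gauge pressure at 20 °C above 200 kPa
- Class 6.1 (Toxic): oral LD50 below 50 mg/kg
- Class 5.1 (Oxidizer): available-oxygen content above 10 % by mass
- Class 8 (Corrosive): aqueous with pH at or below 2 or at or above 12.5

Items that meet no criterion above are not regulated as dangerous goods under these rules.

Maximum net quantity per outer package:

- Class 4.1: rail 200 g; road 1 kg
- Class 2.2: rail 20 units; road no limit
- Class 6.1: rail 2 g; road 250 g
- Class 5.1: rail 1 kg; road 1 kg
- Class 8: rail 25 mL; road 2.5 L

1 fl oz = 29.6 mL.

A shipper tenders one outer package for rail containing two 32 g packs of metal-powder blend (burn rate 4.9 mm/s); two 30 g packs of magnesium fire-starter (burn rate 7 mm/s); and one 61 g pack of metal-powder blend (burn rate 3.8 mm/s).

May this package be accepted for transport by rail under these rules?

Burn rate 4.9 mm/s meets the Class 4.1 criterion (Flammable Solid), so the metal-powder blend is Class 4.1.
Burn rate 7 mm/s meets the Class 4.1 criterion (Flammable Solid), so the magnesium fire-starter is Class 4.1.
With burn rate 3.8 mm/s (> 2.5 mm/s), the metal-powder blend falls in Class 4.1.
Class 4.1 net quantity: (two 32 g packs = 64 g) + (two 30 g packs = 60 g) + 61 g = 185 g.
That is within the Class 4.1 rail limit of 200 g.

Yes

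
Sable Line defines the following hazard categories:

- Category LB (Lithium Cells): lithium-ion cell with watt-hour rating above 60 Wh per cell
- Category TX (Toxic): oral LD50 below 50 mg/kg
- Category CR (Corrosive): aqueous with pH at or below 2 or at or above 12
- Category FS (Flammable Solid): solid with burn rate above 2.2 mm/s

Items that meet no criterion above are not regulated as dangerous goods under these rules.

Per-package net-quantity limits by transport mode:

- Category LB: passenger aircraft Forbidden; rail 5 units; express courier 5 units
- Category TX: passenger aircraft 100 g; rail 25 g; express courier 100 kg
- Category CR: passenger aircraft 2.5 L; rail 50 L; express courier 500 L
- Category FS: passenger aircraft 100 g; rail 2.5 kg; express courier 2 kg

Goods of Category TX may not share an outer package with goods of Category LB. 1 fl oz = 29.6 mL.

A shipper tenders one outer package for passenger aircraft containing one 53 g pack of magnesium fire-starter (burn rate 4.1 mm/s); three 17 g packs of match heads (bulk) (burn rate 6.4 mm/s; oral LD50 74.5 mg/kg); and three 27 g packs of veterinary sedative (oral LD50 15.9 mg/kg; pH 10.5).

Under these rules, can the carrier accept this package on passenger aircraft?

The magnesium fire-starter has burn rate 4.1 mm/s, which is > 2.2 mm/s, so it is Category FS (Flammable Solid).
With burn rate 6.4 mm/s (> 2.2 mm/s), the match heads (bulk) fall in Category FS.
The veterinary sedative has oral LD50 15.9 mg/kg, which is < 50 mg/kg, so it is Category TX (Toxic).
Category FS net quantity: 53 g + (three 17 g packs = 51 g) = 104 g.
That exceeds the Category FS passenger aircraft limit of 100 g.
Category TX quantity: three 27 g packs = 81 g.
That is within the Category TX passenger aircraft limit of 100 g.
The segregation rule (Category TX with Category LB) does not apply to Category FS with Category TX.

No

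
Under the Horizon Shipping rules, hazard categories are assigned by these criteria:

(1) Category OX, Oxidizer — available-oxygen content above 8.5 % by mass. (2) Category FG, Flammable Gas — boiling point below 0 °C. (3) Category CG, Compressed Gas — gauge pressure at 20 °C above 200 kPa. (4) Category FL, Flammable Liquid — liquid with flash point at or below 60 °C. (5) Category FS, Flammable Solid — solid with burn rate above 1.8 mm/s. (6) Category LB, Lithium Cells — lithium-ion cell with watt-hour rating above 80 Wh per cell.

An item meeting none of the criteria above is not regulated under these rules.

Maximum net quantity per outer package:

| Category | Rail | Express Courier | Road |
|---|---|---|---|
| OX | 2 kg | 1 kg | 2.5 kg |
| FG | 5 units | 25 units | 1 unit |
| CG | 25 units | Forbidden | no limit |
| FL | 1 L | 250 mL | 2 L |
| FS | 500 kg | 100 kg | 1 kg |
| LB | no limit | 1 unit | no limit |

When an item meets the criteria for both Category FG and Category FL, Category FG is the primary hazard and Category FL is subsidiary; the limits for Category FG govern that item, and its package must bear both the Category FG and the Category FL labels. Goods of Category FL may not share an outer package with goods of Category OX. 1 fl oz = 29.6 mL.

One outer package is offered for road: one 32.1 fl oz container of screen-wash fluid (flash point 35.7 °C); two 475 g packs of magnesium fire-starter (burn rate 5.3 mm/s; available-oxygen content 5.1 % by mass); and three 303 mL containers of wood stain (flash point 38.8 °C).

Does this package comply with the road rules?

Yes

Flash point 35.7 °C meets the Category FL criterion (Flammable Liquid), so the screen-wash fluid is Category FL.
Magnesium fire-starter: burn rate 5.3 mm/s > 1.8 mm/s → Category FS (Flammable Solid).
With flash point 38.8 °C (≤ 60 °C), the wood stain falls in Category FL.
Category FL net quantity: (one 32.1 fl oz container = 950.16 mL) + (three 303 mL containers = 909 mL) = 1859.16 mL.
1859.16 mL ≤ 2 L (road limit, Category FL) — within limit.
Category FS quantity: two 475 g packs = 950 g.
950 g is within the road limit of 1 kg for Category FS.
The segregation rule (Category FL with Category OX) does not apply to Category FL with Category FS.
Every hazard category is within its road limit and no segregation rule is violated.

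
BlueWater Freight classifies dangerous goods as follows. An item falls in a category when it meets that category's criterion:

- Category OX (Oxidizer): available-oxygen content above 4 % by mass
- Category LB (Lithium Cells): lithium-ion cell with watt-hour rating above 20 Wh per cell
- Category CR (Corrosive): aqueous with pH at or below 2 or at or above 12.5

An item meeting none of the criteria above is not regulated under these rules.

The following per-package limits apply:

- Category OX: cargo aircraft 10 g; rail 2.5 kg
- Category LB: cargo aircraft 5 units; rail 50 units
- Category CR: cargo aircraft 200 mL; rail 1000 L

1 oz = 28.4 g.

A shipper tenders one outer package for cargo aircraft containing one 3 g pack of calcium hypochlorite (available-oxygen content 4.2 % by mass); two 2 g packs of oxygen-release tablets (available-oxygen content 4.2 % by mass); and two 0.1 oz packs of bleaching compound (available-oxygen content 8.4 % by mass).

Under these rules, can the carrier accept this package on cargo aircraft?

No

The calcium hypochlorite has available-oxygen content 4.2 % by mass, which is > 4 % by mass, so it is Category OX (Oxidizer).
Oxygen-release tablets: available-oxygen content 4.2 % by mass > 4 % by mass → Category OX (Oxidizer).
Available-oxygen content 8.4 % by mass meets the Category OX criterion (Oxidizer), so the bleaching compound is Category OX.
Total Category OX: 3 g + (two 2 g packs = 4 g) + (two 0.1 oz packs = 5.68 g) = 12.68 g.
That exceeds the Category OX cargo aircraft limit of 10 g.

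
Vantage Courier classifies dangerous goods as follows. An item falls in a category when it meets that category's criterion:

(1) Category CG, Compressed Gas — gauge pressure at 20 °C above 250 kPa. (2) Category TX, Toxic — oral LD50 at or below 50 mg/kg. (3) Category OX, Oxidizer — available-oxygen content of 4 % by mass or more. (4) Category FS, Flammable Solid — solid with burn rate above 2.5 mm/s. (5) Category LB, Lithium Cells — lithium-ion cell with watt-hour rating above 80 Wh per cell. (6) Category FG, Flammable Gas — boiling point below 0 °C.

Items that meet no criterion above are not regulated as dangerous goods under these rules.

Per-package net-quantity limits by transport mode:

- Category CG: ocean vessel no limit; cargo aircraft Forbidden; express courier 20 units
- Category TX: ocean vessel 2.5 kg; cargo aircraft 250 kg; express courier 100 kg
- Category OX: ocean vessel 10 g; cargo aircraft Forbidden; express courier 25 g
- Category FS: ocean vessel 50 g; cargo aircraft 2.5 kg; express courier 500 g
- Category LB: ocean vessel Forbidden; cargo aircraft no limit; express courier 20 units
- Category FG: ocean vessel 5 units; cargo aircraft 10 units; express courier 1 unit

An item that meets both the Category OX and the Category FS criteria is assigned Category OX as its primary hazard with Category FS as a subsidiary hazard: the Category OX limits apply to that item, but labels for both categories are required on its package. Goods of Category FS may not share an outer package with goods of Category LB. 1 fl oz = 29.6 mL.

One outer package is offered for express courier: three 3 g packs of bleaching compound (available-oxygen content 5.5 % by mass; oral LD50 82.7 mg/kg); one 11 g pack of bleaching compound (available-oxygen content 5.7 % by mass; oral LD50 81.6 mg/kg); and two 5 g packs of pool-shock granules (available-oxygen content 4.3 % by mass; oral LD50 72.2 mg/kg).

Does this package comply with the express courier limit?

The bleaching compound has available-oxygen content 5.5 % by mass, which is ≥ 4 % by mass, so it is Category OX (Oxidizer).
Available-oxygen content 5.7 % by mass meets the Category OX criterion (Oxidizer), so the bleaching compound is Category OX.
With available-oxygen content 4.3 % by mass (≥ 4 % by mass), the pool-shock granules fall in Category OX.
Total Category OX: (three 3 g packs = 9 g) + 11 g + (two 5 g packs = 10 g) = 30 g.
That exceeds the Category OX express courier limit of 25 g.

No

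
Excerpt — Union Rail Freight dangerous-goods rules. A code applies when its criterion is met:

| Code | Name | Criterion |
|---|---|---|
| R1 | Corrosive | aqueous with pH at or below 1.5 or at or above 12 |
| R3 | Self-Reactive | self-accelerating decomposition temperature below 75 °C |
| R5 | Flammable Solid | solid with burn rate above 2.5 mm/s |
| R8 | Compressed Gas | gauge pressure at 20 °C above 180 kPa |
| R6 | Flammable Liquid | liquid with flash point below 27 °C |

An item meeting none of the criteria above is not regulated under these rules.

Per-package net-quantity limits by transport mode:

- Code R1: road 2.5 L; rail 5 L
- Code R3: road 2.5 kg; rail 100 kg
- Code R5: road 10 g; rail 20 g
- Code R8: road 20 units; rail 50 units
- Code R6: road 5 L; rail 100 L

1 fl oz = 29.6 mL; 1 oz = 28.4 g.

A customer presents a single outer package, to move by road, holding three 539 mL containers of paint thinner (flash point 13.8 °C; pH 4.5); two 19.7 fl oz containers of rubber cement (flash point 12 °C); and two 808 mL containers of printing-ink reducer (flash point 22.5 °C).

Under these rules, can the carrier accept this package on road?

Yes

Paint thinner: flash point 13.8 °C < 27 °C → Code R6 (Flammable Liquid).
Rubber cement: flash point 12 °C < 27 °C → Code R6 (Flammable Liquid).
The printing-ink reducer has flash point 22.5 °C, which is < 27 °C, so it is Code R6 (Flammable Liquid).
Code R6 net quantity: (three 539 mL containers = 1.617 L) + (two 19.7 fl oz containers = 1166.24 mL) + (two 808 mL containers = 1.616 L) = 4399.24 mL.
4399.24 mL is within the road limit of 5 L for Code R6.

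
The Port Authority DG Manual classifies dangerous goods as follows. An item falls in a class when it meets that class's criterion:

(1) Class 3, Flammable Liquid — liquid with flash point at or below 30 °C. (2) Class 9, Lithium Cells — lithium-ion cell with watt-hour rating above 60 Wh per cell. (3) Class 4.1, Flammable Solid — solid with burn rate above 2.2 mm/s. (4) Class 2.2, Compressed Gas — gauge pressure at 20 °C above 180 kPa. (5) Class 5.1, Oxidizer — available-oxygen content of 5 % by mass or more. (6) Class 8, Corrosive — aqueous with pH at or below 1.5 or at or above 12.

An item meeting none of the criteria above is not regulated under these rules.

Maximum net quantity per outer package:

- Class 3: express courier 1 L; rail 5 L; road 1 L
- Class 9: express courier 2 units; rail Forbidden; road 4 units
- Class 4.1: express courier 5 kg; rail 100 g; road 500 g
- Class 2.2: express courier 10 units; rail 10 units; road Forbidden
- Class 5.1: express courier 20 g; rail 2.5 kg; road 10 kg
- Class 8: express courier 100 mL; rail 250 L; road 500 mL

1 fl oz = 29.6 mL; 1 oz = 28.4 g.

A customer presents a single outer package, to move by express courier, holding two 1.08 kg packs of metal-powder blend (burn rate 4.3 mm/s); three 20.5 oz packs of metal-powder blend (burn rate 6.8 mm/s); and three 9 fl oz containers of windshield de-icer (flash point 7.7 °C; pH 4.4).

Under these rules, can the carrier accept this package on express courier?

Yes

The metal-powder blend has burn rate 4.3 mm/s, which is > 2.2 mm/s, so it is Class 4.1 (Flammable Solid).
With burn rate 6.8 mm/s (> 2.2 mm/s), the metal-powder blend falls in Class 4.1.
With flash point 7.7 °C (≤ 30 °C), the windshield de-icer falls in Class 3.
Total Class 4.1: (two 1.08 kg packs = 2.16 kg) + (three 20.5 oz packs = 1746.6 g) = 3906.6 g.
That is within the Class 4.1 express courier limit of 5 kg.
Class 3 quantity: three 9 fl oz containers = 799.2 mL.
799.2 mL is within the express courier limit of 1 L for Class 3.
Every hazard class is within its express courier limit and no segregation rule is violated.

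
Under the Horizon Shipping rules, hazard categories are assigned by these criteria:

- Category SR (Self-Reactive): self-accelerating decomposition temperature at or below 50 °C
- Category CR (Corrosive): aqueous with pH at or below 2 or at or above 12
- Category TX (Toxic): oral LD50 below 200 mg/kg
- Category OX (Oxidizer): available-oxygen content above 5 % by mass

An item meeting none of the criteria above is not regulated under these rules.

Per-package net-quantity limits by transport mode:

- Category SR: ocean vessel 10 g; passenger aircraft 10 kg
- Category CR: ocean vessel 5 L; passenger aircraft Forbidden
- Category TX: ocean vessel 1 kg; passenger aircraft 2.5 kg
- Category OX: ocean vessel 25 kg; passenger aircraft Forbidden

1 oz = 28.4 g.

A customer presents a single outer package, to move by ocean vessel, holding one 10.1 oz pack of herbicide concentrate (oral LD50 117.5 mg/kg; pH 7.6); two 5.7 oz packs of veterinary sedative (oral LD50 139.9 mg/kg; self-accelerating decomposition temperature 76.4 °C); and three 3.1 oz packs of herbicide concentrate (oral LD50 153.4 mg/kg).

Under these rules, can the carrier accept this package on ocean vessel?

Herbicide concentrate: oral LD50 117.5 mg/kg < 200 mg/kg → Category TX (Toxic).
Oral LD50 139.9 mg/kg meets the Category TX criterion (Toxic), so the veterinary sedative is Category TX.
Oral LD50 153.4 mg/kg meets the Category TX criterion (Toxic), so the herbicide concentrate is Category TX.
Category TX net quantity: (one 10.1 oz pack = 286.84 g) + (two 5.7 oz packs = 323.76 g) + (three 3.1 oz packs = 264.12 g) = 874.72 g.
874.72 g ≤ 1 kg (ocean vessel limit, Category TX) — within limit.

Yes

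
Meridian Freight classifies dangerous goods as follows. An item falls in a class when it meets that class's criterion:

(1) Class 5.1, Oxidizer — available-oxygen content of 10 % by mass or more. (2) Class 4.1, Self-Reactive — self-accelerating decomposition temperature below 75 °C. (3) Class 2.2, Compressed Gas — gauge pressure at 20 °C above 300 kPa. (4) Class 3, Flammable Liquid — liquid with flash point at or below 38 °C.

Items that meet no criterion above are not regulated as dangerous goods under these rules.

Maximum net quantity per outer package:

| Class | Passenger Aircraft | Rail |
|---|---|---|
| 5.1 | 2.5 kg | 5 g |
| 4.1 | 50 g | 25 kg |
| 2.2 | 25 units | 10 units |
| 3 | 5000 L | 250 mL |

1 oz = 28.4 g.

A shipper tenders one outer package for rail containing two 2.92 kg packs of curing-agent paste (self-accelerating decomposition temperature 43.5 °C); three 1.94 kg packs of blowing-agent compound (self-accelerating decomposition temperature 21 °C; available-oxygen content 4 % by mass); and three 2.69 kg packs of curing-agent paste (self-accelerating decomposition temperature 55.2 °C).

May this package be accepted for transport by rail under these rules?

With self-accelerating decomposition temperature 43.5 °C (< 75 °C), the curing-agent paste falls in Class 4.1.
The blowing-agent compound has self-accelerating decomposition temperature 21 °C, which is < 75 °C, so it is Class 4.1 (Self-Reactive).
Curing-agent paste: self-accelerating decomposition temperature 55.2 °C < 75 °C → Class 4.1 (Self-Reactive).
Class 4.1 net quantity: (two 2.92 kg packs = 5.84 kg) + (three 1.94 kg packs = 5.82 kg) + (three 2.69 kg packs = 8.07 kg) = 19.73 kg.
19.73 kg is within the rail limit of 25 kg for Class 4.1.

Yes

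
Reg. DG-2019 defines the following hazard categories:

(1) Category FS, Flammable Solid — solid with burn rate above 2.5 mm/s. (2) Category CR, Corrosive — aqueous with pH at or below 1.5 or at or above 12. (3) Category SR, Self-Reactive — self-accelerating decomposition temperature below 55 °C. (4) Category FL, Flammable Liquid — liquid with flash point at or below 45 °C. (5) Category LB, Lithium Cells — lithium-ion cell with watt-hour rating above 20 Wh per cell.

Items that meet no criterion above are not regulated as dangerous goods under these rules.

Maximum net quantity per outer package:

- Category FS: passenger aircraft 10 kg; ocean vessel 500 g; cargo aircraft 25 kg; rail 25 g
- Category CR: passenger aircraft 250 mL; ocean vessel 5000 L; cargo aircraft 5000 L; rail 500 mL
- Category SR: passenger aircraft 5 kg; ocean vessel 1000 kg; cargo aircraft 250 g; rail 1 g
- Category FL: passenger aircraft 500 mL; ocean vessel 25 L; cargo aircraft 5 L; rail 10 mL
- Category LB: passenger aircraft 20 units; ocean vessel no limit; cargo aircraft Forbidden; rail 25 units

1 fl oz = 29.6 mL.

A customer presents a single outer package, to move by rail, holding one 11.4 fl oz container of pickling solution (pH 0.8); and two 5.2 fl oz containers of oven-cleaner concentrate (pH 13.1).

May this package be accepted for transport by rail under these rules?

Pickling solution: pH 0.8 ≤ 1.5 → Category CR (Corrosive).
With pH 13.1 (≥ 12), the oven-cleaner concentrate falls in Category CR.
Category CR net quantity: (one 11.4 fl oz container = 337.44 mL) + (two 5.2 fl oz containers = 307.84 mL) = 645.28 mL.
That exceeds the Category CR rail limit of 500 mL.

No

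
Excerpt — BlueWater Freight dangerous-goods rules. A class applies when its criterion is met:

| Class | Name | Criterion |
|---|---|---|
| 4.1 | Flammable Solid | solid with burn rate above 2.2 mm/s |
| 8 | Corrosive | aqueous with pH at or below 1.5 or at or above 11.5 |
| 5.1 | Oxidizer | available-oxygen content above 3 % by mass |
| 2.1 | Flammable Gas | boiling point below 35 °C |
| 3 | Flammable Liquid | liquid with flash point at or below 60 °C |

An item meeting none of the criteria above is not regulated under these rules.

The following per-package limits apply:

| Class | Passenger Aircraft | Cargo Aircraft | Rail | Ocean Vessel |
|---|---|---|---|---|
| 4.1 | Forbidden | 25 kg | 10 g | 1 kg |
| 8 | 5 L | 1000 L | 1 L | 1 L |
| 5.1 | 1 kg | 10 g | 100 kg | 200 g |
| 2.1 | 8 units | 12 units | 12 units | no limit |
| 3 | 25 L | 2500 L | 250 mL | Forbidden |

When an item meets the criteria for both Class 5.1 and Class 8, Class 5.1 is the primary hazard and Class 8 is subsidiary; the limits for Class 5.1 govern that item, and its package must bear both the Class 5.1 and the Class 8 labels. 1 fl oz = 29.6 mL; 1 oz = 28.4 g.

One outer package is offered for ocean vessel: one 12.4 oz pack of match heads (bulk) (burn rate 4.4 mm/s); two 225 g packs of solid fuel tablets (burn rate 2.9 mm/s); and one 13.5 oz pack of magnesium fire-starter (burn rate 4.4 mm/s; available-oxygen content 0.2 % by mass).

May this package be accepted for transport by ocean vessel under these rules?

No

The match heads (bulk) have burn rate 4.4 mm/s, which is > 2.2 mm/s, so they are Class 4.1 (Flammable Solid).
The solid fuel tablets have burn rate 2.9 mm/s, which is > 2.2 mm/s, so they are Class 4.1 (Flammable Solid).
With burn rate 4.4 mm/s (> 2.2 mm/s), the magnesium fire-starter falls in Class 4.1.
Class 4.1 net quantity: (one 12.4 oz pack = 352.16 g) + (two 225 g packs = 450 g) + (one 13.5 oz pack = 383.4 g) = 1185.56 g.
That exceeds the Class 4.1 ocean vessel limit of 1 kg.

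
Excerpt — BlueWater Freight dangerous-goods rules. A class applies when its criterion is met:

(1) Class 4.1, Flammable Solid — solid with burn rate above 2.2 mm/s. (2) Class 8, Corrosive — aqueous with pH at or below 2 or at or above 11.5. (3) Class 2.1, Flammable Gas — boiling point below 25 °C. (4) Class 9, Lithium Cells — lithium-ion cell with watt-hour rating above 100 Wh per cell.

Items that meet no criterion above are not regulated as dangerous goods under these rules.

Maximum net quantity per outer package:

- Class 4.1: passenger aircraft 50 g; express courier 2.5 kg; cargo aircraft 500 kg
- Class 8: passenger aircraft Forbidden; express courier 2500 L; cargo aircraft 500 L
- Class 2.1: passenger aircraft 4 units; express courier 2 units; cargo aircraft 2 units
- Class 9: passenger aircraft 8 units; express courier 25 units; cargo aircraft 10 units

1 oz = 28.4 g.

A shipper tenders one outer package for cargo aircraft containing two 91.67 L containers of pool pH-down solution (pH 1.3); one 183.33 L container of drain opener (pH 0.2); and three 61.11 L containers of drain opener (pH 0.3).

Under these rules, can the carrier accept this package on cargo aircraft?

Pool pH-down solution: pH 1.3 ≤ 2 → Class 8 (Corrosive).
Drain opener: pH 0.2 ≤ 2 → Class 8 (Corrosive).
With pH 0.3 (≤ 2), the drain opener falls in Class 8.
Total Class 8: (two 91.67 L containers = 183.34 L) + 183.33 L + (three 61.11 L containers = 183.33 L) = 550 L.
That exceeds the Class 8 cargo aircraft limit of 500 L.

No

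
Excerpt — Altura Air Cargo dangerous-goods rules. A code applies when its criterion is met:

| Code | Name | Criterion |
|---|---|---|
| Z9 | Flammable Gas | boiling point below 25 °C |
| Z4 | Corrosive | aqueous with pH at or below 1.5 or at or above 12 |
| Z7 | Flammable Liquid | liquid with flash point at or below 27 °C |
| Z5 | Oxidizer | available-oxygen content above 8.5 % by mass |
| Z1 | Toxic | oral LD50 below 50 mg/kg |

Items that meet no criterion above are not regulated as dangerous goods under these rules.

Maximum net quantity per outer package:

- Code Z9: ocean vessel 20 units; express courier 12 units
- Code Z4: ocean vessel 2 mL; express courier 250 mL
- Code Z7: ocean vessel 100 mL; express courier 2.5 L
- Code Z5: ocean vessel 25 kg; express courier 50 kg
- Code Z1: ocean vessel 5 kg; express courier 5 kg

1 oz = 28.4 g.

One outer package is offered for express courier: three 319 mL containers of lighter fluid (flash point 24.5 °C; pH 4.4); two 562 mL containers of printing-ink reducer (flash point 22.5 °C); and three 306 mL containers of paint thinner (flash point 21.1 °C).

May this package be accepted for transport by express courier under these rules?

With flash point 24.5 °C (≤ 27 °C), the lighter fluid falls in Code Z7.
The printing-ink reducer has flash point 22.5 °C, which is ≤ 27 °C, so it is Code Z7 (Flammable Liquid).
Flash point 21.1 °C meets the Code Z7 criterion (Flammable Liquid), so the paint thinner is Code Z7.
Code Z7 net quantity: (three 319 mL containers = 957 mL) + (two 562 mL containers = 1.124 L) + (three 306 mL containers = 918 mL) = 2.999 L.
2.999 L > 2.5 L (express courier limit, Code Z7) — over the limit.

No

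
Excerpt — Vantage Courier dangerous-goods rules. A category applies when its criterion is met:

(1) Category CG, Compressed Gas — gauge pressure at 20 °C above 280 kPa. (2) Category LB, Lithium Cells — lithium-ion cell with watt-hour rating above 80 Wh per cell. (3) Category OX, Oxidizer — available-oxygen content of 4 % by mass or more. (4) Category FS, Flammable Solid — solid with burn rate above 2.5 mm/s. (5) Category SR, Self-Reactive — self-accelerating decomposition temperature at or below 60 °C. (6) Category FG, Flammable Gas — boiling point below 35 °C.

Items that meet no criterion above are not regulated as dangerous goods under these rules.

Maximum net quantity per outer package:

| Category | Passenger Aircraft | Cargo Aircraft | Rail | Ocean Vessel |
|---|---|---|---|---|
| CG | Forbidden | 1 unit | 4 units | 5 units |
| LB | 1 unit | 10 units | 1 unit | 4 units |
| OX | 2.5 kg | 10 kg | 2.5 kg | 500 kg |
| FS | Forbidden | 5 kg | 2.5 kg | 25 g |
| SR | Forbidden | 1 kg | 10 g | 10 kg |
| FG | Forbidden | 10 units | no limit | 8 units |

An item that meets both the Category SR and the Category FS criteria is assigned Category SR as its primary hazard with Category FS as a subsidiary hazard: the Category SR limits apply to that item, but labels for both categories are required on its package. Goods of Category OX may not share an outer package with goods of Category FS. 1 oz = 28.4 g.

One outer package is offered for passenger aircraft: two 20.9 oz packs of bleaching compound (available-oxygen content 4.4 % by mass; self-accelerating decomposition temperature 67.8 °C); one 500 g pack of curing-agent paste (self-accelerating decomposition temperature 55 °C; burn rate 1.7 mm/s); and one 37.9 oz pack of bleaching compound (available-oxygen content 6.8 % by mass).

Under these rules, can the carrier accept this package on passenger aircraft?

No

Available-oxygen content 4.4 % by mass meets the Category OX criterion (Oxidizer), so the bleaching compound is Category OX.
With self-accelerating decomposition temperature 55 °C (≤ 60 °C), the curing-agent paste falls in Category SR.
With available-oxygen content 6.8 % by mass (≥ 4 % by mass), the bleaching compound falls in Category OX.
Category OX net quantity: (two 20.9 oz packs = 1187.12 g) + (one 37.9 oz pack = 1076.36 g) = 2263.48 g.
2263.48 g is within the passenger aircraft limit of 2.5 kg for Category OX.
Category SR quantity: 500 g.
Category SR is Forbidden by passenger aircraft.
The segregation rule (Category OX with Category FS) does not apply to Category OX with Category SR.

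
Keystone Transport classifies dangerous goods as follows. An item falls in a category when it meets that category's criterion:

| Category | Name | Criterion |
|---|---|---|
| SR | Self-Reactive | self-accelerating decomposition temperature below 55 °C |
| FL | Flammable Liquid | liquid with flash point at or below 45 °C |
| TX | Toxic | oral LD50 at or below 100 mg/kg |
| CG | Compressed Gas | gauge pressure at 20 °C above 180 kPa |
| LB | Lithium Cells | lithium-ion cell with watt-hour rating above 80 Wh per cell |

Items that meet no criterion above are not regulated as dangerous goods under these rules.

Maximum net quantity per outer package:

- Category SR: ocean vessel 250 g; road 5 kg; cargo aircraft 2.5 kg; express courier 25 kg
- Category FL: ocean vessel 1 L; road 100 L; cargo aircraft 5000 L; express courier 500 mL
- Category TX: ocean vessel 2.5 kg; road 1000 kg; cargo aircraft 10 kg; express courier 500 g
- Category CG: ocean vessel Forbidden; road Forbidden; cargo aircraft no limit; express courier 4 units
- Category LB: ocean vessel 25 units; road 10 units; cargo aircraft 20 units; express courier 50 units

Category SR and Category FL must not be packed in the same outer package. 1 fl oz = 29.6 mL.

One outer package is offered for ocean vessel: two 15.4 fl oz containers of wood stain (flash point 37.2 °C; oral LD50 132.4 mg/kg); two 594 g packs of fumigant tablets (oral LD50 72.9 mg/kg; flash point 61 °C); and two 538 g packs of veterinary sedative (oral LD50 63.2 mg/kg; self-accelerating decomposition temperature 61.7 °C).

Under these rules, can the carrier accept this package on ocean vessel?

Yes

Flash point 37.2 °C meets the Category FL criterion (Flammable Liquid), so the wood stain is Category FL.
The fumigant tablets have oral LD50 72.9 mg/kg, which is ≤ 100 mg/kg, so they are Category TX (Toxic).
With oral LD50 63.2 mg/kg (≤ 100 mg/kg), the veterinary sedative falls in Category TX.
Category TX net quantity: (two 594 g packs = 1.188 kg) + (two 538 g packs = 1.076 kg) = 2.264 kg.
2.264 kg ≤ 2.5 kg (ocean vessel limit, Category TX) — within limit.
Category FL quantity: two 15.4 fl oz containers = 911.68 mL.
911.68 mL is within the ocean vessel limit of 1 L for Category FL.
The segregation rule (Category SR with Category FL) does not apply to Category TX with Category FL.
Every hazard category is within its ocean vessel limit and no segregation rule is violated.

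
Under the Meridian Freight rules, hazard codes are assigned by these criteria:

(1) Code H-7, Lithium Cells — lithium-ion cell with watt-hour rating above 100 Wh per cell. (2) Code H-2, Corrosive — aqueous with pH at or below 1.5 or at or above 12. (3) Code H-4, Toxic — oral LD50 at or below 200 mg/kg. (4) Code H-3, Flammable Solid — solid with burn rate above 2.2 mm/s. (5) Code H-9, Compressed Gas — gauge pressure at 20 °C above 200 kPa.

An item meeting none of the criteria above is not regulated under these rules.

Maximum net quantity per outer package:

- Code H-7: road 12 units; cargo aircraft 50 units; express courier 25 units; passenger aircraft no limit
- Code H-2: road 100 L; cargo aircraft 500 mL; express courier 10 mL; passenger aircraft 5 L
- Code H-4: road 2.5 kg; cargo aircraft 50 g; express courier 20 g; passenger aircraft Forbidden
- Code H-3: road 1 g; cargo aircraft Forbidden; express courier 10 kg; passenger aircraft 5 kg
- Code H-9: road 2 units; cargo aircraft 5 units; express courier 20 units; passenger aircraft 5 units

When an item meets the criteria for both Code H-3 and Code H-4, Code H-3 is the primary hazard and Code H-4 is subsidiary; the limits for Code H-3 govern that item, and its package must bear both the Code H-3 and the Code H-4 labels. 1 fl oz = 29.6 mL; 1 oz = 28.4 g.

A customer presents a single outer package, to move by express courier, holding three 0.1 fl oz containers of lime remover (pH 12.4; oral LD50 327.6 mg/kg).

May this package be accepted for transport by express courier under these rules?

Yes

With pH 12.4 (≥ 12), the lime remover falls in Code H-2.
Code H-2 quantity: three 0.1 fl oz containers = 8.88 mL.
8.88 mL is within the express courier limit of 10 mL for Code H-2.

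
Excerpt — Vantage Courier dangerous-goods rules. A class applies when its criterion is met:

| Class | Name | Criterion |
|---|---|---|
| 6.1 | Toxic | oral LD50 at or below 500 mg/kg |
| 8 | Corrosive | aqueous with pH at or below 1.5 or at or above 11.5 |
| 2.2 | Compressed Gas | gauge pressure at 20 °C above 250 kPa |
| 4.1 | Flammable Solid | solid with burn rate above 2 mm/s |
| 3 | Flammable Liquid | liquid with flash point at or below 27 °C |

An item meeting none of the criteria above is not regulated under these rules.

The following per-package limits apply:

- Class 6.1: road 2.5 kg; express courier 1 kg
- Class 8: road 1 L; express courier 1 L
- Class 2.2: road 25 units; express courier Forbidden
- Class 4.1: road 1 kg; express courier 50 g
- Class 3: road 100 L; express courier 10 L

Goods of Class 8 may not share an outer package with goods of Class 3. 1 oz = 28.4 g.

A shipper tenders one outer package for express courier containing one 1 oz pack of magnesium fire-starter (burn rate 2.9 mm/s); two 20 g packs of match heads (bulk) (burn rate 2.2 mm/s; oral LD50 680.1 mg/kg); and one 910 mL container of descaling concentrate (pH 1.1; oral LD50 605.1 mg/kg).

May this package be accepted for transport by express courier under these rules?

With burn rate 2.9 mm/s (> 2 mm/s), the magnesium fire-starter falls in Class 4.1.
The match heads (bulk) have burn rate 2.2 mm/s, which is > 2 mm/s, so they are Class 4.1 (Flammable Solid).
With pH 1.1 (≤ 1.5), the descaling concentrate falls in Class 8.
Total Class 4.1: (one 1 oz pack = 28.4 g) + (two 20 g packs = 40 g) = 68.4 g.
That exceeds the Class 4.1 express courier limit of 50 g.
Class 8 quantity: 910 mL.
910 mL ≤ 1 L (express courier limit, Class 8) — within limit.
The segregation rule (Class 8 with Class 3) does not apply to Class 4.1 with Class 8.

No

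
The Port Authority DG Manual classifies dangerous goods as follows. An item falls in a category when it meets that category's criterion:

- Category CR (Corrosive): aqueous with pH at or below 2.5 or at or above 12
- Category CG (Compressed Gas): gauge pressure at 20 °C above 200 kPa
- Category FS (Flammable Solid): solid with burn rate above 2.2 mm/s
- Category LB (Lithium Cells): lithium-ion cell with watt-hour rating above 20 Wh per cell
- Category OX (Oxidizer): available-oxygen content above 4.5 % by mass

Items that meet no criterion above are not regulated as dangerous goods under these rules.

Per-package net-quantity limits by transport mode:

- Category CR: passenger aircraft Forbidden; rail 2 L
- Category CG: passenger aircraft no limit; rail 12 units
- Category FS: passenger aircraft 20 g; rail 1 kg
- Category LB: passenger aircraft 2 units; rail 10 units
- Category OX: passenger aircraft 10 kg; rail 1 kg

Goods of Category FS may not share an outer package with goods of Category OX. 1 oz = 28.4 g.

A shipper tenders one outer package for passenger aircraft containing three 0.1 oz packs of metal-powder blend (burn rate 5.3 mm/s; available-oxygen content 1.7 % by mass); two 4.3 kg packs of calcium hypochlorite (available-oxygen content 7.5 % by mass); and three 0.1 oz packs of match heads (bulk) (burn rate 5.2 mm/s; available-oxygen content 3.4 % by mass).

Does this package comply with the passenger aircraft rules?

With burn rate 5.3 mm/s (> 2.2 mm/s), the metal-powder blend falls in Category FS.
The calcium hypochlorite has available-oxygen content 7.5 % by mass, which is > 4.5 % by mass, so it is Category OX (Oxidizer).
The match heads (bulk) have burn rate 5.2 mm/s, which is > 2.2 mm/s, so they are Category FS (Flammable Solid).
Total Category FS: (three 0.1 oz packs = 8.52 g) + (three 0.1 oz packs = 8.52 g) = 17.04 g.
17.04 g is within the passenger aircraft limit of 20 g for Category FS.
Category OX quantity: two 4.3 kg packs = 8.6 kg.
8.6 kg ≤ 10 kg (passenger aircraft limit, Category OX) — within limit.
Category FS and Category OX may not share an outer package.

No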